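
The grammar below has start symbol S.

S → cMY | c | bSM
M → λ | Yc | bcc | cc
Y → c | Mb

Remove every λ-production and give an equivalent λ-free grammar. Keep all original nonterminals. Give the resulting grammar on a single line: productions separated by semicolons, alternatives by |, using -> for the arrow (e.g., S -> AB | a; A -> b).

S -> c | bS | cY | bSM | cMY; M -> Yc | cc | bcc; Y -> b | c | Mb

Nullable set: {M}.
S -> bSM: M nullable, giving bS | bSM.
S -> cMY: M nullable, giving cMY | cY.
Drop M -> λ.
Y -> Mb: M nullable, giving Mb | b.
Unchanged (no nullable symbols): S -> c; M -> Yc; M -> bcc; M -> cc; Y -> c.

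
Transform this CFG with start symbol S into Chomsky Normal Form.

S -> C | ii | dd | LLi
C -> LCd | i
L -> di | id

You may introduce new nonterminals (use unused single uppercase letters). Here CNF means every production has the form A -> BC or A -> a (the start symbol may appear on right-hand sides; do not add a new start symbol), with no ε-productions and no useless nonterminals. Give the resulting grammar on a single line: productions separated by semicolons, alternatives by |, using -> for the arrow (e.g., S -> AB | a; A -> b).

No ε-productions.
After unit-elimination: S -> i | dd | ii | LCd | LLi; C -> i | LCd; L -> di | id.
TERM: introduce A -> d, B -> i and substitute in every rule of length ≥2.
BIN: C -> LCA becomes C -> LD, D -> CA; S -> LCA becomes S -> LE, E -> CA; S -> LLB becomes S -> LF, F -> LB.

S -> i | AA | BB | LE | LF; A -> d; B -> i; C -> i | LD; D -> CA; E -> CA; F -> LB; L -> AB | BA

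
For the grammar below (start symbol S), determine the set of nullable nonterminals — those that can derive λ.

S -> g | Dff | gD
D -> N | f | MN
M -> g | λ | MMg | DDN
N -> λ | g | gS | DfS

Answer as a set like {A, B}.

{D, M, N}

Directly nullable (have an ε-rule): {M, N}.
D is nullable via D -> N (every symbol on the right is already known nullable).
Not nullable: S — each has a terminal in every rule's right-hand side or depends on a non-nullable symbol.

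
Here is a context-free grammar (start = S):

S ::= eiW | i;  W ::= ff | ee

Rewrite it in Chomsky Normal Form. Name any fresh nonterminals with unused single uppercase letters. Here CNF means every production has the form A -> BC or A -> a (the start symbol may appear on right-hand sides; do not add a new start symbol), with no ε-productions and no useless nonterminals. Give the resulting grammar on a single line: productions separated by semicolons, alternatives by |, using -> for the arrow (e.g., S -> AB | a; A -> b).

S -> i | AD; A -> e; B -> i; C -> f; D -> BW; W -> AA | CC

No ε-productions.
No unit productions to eliminate.
TERM: introduce A -> e, C -> f, B -> i and substitute in every rule of length ≥2.
BIN: S -> ABW becomes S -> AD, D -> BW.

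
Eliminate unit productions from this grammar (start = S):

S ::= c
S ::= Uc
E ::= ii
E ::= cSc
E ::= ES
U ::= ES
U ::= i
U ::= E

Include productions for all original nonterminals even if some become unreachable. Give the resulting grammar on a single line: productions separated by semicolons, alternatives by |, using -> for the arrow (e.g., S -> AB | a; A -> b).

Unit productions: U->E.
Unit pairs (A ⇒* B via units): (U,E).
S: inherits non-unit rules of {S} → Uc | c.
E: inherits non-unit rules of {E} → ES | cSc | ii.
U: inherits non-unit rules of {E, U} → ES | cSc | i | ii.

S -> c | Uc; E -> ES | ii | cSc; U -> i | ES | ii | cSc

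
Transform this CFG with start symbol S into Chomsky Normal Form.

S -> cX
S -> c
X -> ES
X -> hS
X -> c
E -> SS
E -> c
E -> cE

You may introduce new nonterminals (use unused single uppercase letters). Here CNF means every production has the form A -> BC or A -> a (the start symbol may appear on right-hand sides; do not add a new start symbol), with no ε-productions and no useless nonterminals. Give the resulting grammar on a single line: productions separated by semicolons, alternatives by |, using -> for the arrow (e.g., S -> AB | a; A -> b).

No ε-productions.
No unit productions to eliminate.
TERM: introduce A -> c, B -> h and substitute in every rule of length ≥2.

S -> c | AX; A -> c; B -> h; E -> c | AE | SS; X -> c | BS | ES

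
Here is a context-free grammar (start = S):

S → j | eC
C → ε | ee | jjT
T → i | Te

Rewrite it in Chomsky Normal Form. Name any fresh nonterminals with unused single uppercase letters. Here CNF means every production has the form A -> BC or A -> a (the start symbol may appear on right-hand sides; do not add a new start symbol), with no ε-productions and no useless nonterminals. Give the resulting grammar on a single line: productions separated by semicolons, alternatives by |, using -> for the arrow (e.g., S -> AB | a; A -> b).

Nullable: {C}; after ε-elimination: S -> e | j | eC; C -> ee | jjT; T -> i | Te.
No unit productions to eliminate.
TERM: introduce A -> e, B -> j and substitute in every rule of length ≥2.
BIN: C -> BBT becomes C -> BD, D -> BT.

S -> e | j | AC; A -> e; B -> j; C -> AA | BD; D -> BT; T -> i | TA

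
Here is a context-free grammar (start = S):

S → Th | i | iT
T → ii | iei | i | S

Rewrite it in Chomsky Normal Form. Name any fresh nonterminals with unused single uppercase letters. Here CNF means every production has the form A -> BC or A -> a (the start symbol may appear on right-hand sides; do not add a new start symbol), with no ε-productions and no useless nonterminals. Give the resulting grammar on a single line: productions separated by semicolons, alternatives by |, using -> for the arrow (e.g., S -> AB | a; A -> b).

No ε-productions.
After unit-elimination: S -> i | Th | iT; T -> i | Th | iT | ii | iei.
TERM: introduce C -> e, A -> h, B -> i and substitute in every rule of length ≥2.
BIN: T -> BCB becomes T -> BD, D -> CB.

S -> i | BT | TA; A -> h; B -> i; C -> e; D -> CB; T -> i | BB | BD | BT | TA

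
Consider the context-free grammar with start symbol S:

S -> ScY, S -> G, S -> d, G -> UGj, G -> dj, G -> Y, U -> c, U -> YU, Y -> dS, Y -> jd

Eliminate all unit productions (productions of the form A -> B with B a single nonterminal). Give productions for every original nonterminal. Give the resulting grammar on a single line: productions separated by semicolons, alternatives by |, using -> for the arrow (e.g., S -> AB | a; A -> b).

Unit productions: G->Y, S->G.
Unit pairs (A ⇒* B via units): (G,Y), (S,G), (S,Y).
S: inherits non-unit rules of {G, S, Y} → ScY | UGj | d | dS | dj | jd.
G: inherits non-unit rules of {G, Y} → UGj | dS | dj | jd.
U: inherits non-unit rules of {U} → YU | c.
Y: inherits non-unit rules of {Y} → dS | jd.

S -> d | dS | dj | jd | ScY | UGj; G -> dS | dj | jd | UGj; U -> c | YU; Y -> dS | jd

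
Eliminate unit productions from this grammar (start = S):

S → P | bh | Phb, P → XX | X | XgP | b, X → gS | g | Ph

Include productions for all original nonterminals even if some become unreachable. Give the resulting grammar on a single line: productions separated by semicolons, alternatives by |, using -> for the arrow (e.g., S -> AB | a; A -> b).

S -> b | g | Ph | XX | bh | gS | Phb | XgP; P -> b | g | Ph | XX | gS | XgP; X -> g | Ph | gS

Unit productions: P->X, S->P.
Unit pairs (A ⇒* B via units): (P,X), (S,P), (S,X).
S: inherits non-unit rules of {P, S, X} → Ph | Phb | XX | XgP | b | bh | g | gS.
P: inherits non-unit rules of {P, X} → Ph | XX | XgP | b | g | gS.
X: inherits non-unit rules of {X} → Ph | g | gS.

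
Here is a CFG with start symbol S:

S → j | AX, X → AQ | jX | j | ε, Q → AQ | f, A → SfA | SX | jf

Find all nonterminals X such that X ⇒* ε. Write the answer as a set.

Directly nullable (have an ε-rule): {X}.
Not nullable: A, Q, S — each has a terminal in every rule's right-hand side or depends on a non-nullable symbol.

{X}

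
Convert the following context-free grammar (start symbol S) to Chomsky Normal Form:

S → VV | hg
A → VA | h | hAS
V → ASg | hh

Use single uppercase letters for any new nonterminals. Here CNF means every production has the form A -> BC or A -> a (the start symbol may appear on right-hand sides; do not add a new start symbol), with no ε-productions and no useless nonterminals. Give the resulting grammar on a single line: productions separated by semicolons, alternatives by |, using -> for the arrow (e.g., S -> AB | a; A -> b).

No ε-productions.
No unit productions to eliminate.
TERM: introduce C -> g, B -> h and substitute in every rule of length ≥2.
BIN: A -> BAS becomes A -> BD, D -> AS; V -> ASC becomes V -> AE, E -> SC.

S -> BC | VV; A -> h | BD | VA; B -> h; C -> g; D -> AS; E -> SC; V -> AE | BB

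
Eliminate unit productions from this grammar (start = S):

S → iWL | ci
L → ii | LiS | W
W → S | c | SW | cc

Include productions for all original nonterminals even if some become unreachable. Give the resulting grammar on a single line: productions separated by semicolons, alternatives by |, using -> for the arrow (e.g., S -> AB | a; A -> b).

S -> ci | iWL; L -> c | SW | cc | ci | ii | LiS | iWL; W -> c | SW | cc | ci | iWL

Unit productions: L->W, W->S.
Unit pairs (A ⇒* B via units): (L,S), (L,W), (W,S).
S: inherits non-unit rules of {S} → ci | iWL.
L: inherits non-unit rules of {L, S, W} → LiS | SW | c | cc | ci | iWL | ii.
W: inherits non-unit rules of {S, W} → SW | c | cc | ci | iWL.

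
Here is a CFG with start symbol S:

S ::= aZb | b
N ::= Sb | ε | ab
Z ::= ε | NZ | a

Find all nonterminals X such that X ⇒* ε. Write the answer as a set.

{N, Z}

Directly nullable (have an ε-rule): {N, Z}.
Not nullable: S — each has a terminal in every rule's right-hand side or depends on a non-nullable symbol.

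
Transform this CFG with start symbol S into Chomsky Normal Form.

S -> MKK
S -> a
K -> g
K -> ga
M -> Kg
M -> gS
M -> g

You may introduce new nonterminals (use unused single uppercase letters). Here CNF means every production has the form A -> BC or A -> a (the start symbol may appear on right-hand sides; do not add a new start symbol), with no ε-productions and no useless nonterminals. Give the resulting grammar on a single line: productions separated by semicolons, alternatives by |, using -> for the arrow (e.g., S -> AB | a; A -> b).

S -> a | MC; A -> g; B -> a; C -> KK; K -> g | AB; M -> g | AS | KA

No ε-productions.
No unit productions to eliminate.
TERM: introduce B -> a, A -> g and substitute in every rule of length ≥2.
BIN: S -> MKK becomes S -> MC, C -> KK.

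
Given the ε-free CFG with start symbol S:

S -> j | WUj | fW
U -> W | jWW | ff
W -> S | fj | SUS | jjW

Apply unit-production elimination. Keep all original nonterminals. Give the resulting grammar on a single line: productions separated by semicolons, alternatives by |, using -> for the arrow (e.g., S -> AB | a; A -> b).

S -> j | fW | WUj; U -> j | fW | ff | fj | SUS | WUj | jWW | jjW; W -> j | fW | fj | SUS | WUj | jjW

Unit productions: U->W, W->S.
Unit pairs (A ⇒* B via units): (U,S), (U,W), (W,S).
S: inherits non-unit rules of {S} → WUj | fW | j.
U: inherits non-unit rules of {S, U, W} → SUS | WUj | fW | ff | fj | j | jWW | jjW.
W: inherits non-unit rules of {S, W} → SUS | WUj | fW | fj | j | jjW.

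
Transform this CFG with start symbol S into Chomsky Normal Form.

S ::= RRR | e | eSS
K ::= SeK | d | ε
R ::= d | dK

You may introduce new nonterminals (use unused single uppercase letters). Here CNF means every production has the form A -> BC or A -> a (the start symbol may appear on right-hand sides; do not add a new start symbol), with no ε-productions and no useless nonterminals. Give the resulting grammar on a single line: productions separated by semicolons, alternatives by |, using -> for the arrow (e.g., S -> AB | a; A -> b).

S -> e | AD | RE; A -> e; B -> d; C -> AK; D -> SS; E -> RR; K -> d | SA | SC; R -> d | BK

Nullable: {K}; after ε-elimination: S -> e | RRR | eSS; K -> d | Se | SeK; R -> d | dK.
No unit productions to eliminate.
TERM: introduce B -> d, A -> e and substitute in every rule of length ≥2.
BIN: K -> SAK becomes K -> SC, C -> AK; S -> ASS becomes S -> AD, D -> SS; S -> RRR becomes S -> RE, E -> RR.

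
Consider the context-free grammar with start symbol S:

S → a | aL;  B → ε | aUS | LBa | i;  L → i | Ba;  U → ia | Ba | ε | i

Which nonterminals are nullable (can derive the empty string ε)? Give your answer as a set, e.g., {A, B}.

{B, U}

Directly nullable (have an ε-rule): {B, U}.
Not nullable: L, S — each has a terminal in every rule's right-hand side or depends on a non-nullable symbol.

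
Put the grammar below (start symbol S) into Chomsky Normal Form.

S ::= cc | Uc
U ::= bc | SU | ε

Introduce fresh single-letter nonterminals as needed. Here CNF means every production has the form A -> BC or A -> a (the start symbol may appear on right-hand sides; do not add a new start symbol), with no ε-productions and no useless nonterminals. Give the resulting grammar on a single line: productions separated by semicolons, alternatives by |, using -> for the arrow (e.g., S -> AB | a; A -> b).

S -> c | AA | UA; A -> c; B -> b; U -> c | AA | BA | SU | UA

Nullable: {U}; after ε-elimination: S -> c | Uc | cc; U -> S | SU | bc.
After unit-elimination: S -> c | Uc | cc; U -> c | SU | Uc | bc | cc.
TERM: introduce B -> b, A -> c and substitute in every rule of length ≥2.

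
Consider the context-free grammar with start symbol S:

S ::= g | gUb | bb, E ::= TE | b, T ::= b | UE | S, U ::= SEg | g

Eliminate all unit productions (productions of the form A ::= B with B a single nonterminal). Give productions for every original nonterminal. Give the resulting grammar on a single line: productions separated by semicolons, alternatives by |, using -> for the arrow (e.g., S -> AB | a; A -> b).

S -> g | bb | gUb; E -> b | TE; T -> b | g | UE | bb | gUb; U -> g | SEg

Unit productions: T->S.
Unit pairs (A ⇒* B via units): (T,S).
S: inherits non-unit rules of {S} → bb | g | gUb.
E: inherits non-unit rules of {E} → TE | b.
T: inherits non-unit rules of {S, T} → UE | b | bb | g | gUb.
U: inherits non-unit rules of {U} → SEg | g.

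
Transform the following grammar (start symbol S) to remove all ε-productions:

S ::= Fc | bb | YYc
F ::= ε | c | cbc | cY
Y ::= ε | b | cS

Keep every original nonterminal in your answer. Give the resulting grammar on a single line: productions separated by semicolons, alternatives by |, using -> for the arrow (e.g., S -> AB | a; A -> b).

S -> c | Fc | Yc | bb | YYc; F -> c | cY | cbc; Y -> b | cS

Nullable set: {F, Y}.
S -> Fc: F nullable, giving Fc | c.
S -> YYc: Y, Y nullable, giving YYc | Yc | c.
Drop F -> ε.
F -> cY: Y nullable, giving c | cY.
Drop Y -> ε.
Unchanged (no nullable symbols): S -> bb; F -> c; F -> cbc; Y -> b; Y -> cS.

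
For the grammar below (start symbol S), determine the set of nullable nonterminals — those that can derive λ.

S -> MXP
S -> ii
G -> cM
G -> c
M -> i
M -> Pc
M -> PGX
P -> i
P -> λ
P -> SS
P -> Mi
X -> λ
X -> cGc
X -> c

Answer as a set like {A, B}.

Directly nullable (have an ε-rule): {P, X}.
Not nullable: G, M, S — each has a terminal in every rule's right-hand side or depends on a non-nullable symbol.

{P, X}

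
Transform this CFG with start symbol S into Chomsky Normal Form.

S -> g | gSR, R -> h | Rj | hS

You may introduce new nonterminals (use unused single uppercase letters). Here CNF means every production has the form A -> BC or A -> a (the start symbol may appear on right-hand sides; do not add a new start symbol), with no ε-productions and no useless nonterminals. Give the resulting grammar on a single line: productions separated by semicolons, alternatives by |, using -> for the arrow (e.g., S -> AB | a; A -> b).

No ε-productions.
No unit productions to eliminate.
TERM: introduce C -> g, B -> h, A -> j and substitute in every rule of length ≥2.
BIN: S -> CSR becomes S -> CD, D -> SR.

S -> g | CD; A -> j; B -> h; C -> g; D -> SR; R -> h | BS | RA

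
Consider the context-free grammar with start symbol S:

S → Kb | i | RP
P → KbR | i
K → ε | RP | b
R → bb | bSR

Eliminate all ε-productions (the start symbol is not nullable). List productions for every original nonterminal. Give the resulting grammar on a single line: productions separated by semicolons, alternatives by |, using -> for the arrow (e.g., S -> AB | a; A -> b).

S -> b | i | Kb | RP; K -> b | RP; P -> i | bR | KbR; R -> bb | bSR

Nullable set: {K}.
S -> Kb: K nullable, giving Kb | b.
Drop K -> ε.
P -> KbR: K nullable, giving KbR | bR.
Unchanged (no nullable symbols): S -> RP; S -> i; K -> RP; K -> b; P -> i; R -> bSR; R -> bb.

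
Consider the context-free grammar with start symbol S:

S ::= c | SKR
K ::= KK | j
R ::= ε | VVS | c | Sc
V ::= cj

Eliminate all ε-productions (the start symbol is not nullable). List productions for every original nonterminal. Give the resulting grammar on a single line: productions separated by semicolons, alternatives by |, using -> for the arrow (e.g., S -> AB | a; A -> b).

S -> c | SK | SKR; K -> j | KK; R -> c | Sc | VVS; V -> cj

Nullable set: {R}.
S -> SKR: R nullable, giving SK | SKR.
Drop R -> ε.
Unchanged (no nullable symbols): S -> c; K -> KK; K -> j; R -> Sc; R -> VVS; R -> c; V -> cj.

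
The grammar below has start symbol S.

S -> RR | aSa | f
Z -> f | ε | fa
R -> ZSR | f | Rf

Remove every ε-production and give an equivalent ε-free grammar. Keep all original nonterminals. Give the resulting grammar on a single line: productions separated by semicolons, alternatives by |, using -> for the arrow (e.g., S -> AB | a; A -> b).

S -> f | RR | aSa; R -> f | Rf | SR | ZSR; Z -> f | fa

Nullable set: {Z}.
R -> ZSR: Z nullable, giving SR | ZSR.
Drop Z -> ε.
Unchanged (no nullable symbols): S -> RR; S -> aSa; S -> f; R -> Rf; R -> f; Z -> f; Z -> fa.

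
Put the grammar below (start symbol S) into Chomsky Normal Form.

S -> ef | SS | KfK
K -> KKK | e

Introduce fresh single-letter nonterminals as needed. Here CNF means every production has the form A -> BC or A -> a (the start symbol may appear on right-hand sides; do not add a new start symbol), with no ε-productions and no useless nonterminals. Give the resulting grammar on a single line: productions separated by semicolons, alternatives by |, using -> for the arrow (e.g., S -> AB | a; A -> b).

No ε-productions.
No unit productions to eliminate.
TERM: introduce B -> e, A -> f and substitute in every rule of length ≥2.
BIN: K -> KKK becomes K -> KC, C -> KK; S -> KAK becomes S -> KD, D -> AK.

S -> BA | KD | SS; A -> f; B -> e; C -> KK; D -> AK; K -> e | KC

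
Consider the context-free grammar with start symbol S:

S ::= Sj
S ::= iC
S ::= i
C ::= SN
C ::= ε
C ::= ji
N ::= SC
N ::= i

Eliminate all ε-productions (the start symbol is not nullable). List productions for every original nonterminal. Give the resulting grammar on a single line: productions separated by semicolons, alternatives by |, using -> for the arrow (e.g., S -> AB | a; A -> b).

S -> i | Sj | iC; C -> SN | ji; N -> S | i | SC

Nullable set: {C}.
S -> iC: C nullable, giving i | iC.
Drop C -> ε.
N -> SC: C nullable, giving S | SC.
Unchanged (no nullable symbols): S -> Sj; S -> i; C -> SN; C -> ji; N -> i.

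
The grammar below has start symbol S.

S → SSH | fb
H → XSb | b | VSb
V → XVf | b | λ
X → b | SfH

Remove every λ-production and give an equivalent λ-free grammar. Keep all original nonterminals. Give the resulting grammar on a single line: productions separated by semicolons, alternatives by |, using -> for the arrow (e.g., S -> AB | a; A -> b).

Nullable set: {V}.
H -> VSb: V nullable, giving Sb | VSb.
Drop V -> λ.
V -> XVf: V nullable, giving XVf | Xf.
Unchanged (no nullable symbols): S -> SSH; S -> fb; H -> XSb; H -> b; V -> b; X -> SfH; X -> b.

S -> fb | SSH; H -> b | Sb | VSb | XSb; V -> b | Xf | XVf; X -> b | SfH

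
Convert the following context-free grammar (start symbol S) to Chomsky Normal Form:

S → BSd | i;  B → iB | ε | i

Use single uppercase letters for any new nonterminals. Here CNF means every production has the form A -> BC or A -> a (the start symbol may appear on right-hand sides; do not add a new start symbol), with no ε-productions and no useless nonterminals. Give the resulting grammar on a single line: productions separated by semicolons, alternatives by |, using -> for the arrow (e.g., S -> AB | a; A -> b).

S -> i | BD | SC; A -> i; B -> i | AB; C -> d; D -> SC

Nullable: {B}; after ε-elimination: S -> i | Sd | BSd; B -> i | iB.
No unit productions to eliminate.
TERM: introduce C -> d, A -> i and substitute in every rule of length ≥2.
BIN: S -> BSC becomes S -> BD, D -> SC.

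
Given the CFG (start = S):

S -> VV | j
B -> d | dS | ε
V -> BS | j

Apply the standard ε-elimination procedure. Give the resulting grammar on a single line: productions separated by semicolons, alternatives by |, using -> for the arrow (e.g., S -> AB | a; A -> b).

S -> j | VV; B -> d | dS; V -> S | j | BS

Nullable set: {B}.
Drop B -> ε.
V -> BS: B nullable, giving BS | S.
Unchanged (no nullable symbols): S -> VV; S -> j; B -> d; B -> dS; V -> j.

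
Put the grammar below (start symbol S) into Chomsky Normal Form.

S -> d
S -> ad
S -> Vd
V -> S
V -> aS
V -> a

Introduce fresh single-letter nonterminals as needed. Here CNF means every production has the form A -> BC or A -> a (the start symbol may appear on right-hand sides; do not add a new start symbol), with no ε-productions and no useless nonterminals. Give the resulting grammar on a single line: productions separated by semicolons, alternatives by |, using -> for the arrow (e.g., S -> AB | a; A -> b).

S -> d | BA | VA; A -> d; B -> a; V -> a | d | BA | BS | VA

No ε-productions.
After unit-elimination: S -> d | Vd | ad; V -> a | d | Vd | aS | ad.
TERM: introduce B -> a, A -> d and substitute in every rule of length ≥2.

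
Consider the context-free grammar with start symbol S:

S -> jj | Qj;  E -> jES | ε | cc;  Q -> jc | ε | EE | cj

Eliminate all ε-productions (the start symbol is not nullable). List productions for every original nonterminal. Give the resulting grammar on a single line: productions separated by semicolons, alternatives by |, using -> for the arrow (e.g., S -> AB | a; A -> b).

S -> j | Qj | jj; E -> cc | jS | jES; Q -> E | EE | cj | jc

Nullable set: {E, Q}.
S -> Qj: Q nullable, giving Qj | j.
Drop E -> ε.
E -> jES: E nullable, giving jES | jS.
Drop Q -> ε.
Q -> EE: E, E nullable, giving E | EE.
Unchanged (no nullable symbols): S -> jj; E -> cc; Q -> cj; Q -> jc.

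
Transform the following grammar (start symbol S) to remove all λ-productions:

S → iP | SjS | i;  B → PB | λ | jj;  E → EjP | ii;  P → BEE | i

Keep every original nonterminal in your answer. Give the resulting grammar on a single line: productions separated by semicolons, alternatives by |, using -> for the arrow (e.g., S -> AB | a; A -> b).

S -> i | iP | SjS; B -> P | PB | jj; E -> ii | EjP; P -> i | EE | BEE

Nullable set: {B}.
Drop B -> λ.
B -> PB: B nullable, giving P | PB.
P -> BEE: B nullable, giving BEE | EE.
Unchanged (no nullable symbols): S -> SjS; S -> i; S -> iP; B -> jj; E -> EjP; E -> ii; P -> i.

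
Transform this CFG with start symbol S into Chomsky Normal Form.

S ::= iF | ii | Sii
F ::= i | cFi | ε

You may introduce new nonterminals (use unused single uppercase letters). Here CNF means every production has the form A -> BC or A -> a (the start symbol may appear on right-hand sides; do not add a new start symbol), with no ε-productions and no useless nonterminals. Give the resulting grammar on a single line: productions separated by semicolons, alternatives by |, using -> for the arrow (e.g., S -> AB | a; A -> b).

S -> i | BB | BF | SD; A -> c; B -> i; C -> FB; D -> BB; F -> i | AB | AC

Nullable: {F}; after ε-elimination: S -> i | iF | ii | Sii; F -> i | ci | cFi.
No unit productions to eliminate.
TERM: introduce A -> c, B -> i and substitute in every rule of length ≥2.
BIN: F -> AFB becomes F -> AC, C -> FB; S -> SBB becomes S -> SD, D -> BB.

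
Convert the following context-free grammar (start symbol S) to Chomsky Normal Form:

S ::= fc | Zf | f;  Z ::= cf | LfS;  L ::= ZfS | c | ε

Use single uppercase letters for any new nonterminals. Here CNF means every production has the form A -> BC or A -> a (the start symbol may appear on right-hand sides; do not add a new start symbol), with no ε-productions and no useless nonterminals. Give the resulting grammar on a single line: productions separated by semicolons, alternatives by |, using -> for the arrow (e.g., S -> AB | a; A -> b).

Nullable: {L}; after ε-elimination: S -> f | Zf | fc; L -> c | ZfS; Z -> cf | fS | LfS.
No unit productions to eliminate.
TERM: introduce B -> c, A -> f and substitute in every rule of length ≥2.
BIN: L -> ZAS becomes L -> ZC, C -> AS; Z -> LAS becomes Z -> LD, D -> AS.

S -> f | AB | ZA; A -> f; B -> c; C -> AS; D -> AS; L -> c | ZC; Z -> AS | BA | LD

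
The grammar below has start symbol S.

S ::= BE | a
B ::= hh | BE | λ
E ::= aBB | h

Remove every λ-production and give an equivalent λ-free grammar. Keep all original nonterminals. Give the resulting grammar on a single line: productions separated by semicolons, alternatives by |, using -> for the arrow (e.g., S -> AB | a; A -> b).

Nullable set: {B}.
S -> BE: B nullable, giving BE | E.
Drop B -> λ.
B -> BE: B nullable, giving BE | E.
E -> aBB: B, B nullable, giving a | aB | aBB.
Unchanged (no nullable symbols): S -> a; B -> hh; E -> h.

S -> E | a | BE; B -> E | BE | hh; E -> a | h | aB | aBB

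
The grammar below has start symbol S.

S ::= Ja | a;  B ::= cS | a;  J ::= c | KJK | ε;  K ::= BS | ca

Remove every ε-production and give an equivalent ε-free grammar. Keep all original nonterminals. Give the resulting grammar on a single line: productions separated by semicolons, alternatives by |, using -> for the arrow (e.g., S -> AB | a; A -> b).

Nullable set: {J}.
S -> Ja: J nullable, giving Ja | a.
Drop J -> ε.
J -> KJK: J nullable, giving KJK | KK.
Unchanged (no nullable symbols): S -> a; B -> a; B -> cS; J -> c; K -> BS; K -> ca.

S -> a | Ja; B -> a | cS; J -> c | KK | KJK; K -> BS | ca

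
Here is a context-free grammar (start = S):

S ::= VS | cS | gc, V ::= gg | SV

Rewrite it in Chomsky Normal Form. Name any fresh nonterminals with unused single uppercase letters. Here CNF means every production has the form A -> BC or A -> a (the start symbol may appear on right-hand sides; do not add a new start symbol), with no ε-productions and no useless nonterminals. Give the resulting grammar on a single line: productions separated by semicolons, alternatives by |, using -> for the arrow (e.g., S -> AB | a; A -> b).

S -> AS | BA | VS; A -> c; B -> g; V -> BB | SV

No ε-productions.
No unit productions to eliminate.
TERM: introduce A -> c, B -> g and substitute in every rule of length ≥2.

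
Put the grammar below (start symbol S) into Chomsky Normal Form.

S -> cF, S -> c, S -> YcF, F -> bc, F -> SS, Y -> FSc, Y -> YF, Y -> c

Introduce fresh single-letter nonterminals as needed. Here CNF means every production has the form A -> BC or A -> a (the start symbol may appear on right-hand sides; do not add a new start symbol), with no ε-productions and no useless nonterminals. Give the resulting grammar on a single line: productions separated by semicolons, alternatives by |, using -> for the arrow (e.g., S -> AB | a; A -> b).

S -> c | BF | YC; A -> b; B -> c; C -> BF; D -> SB; F -> AB | SS; Y -> c | FD | YF

No ε-productions.
No unit productions to eliminate.
TERM: introduce A -> b, B -> c and substitute in every rule of length ≥2.
BIN: S -> YBF becomes S -> YC, C -> BF; Y -> FSB becomes Y -> FD, D -> SB.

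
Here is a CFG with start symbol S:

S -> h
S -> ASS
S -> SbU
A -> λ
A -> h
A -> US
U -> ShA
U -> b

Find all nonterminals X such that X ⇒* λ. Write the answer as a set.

{A}

Directly nullable (have an ε-rule): {A}.
Not nullable: S, U — each has a terminal in every rule's right-hand side or depends on a non-nullable symbol.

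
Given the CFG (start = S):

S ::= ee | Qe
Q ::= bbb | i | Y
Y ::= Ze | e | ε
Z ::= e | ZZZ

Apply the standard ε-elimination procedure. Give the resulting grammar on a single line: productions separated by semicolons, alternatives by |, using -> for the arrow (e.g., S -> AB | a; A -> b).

Nullable set: {Q, Y}.
S -> Qe: Q nullable, giving Qe | e.
Q -> Y: Y nullable, giving Y.
Drop Y -> ε.
Unchanged (no nullable symbols): S -> ee; Q -> bbb; Q -> i; Y -> Ze; Y -> e; Z -> ZZZ; Z -> e.

S -> e | Qe | ee; Q -> Y | i | bbb; Y -> e | Ze; Z -> e | ZZZ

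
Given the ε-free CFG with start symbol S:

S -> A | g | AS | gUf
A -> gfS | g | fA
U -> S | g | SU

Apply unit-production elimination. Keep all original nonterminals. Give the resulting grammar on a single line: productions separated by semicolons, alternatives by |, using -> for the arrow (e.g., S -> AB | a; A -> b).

Unit productions: S->A, U->S.
Unit pairs (A ⇒* B via units): (S,A), (U,A), (U,S).
S: inherits non-unit rules of {A, S} → AS | fA | g | gUf | gfS.
A: inherits non-unit rules of {A} → fA | g | gfS.
U: inherits non-unit rules of {A, S, U} → AS | SU | fA | g | gUf | gfS.

S -> g | AS | fA | gUf | gfS; A -> g | fA | gfS; U -> g | AS | SU | fA | gUf | gfS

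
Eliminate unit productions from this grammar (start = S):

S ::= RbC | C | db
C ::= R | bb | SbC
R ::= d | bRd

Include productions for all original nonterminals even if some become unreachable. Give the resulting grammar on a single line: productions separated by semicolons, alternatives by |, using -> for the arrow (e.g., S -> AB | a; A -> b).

Unit productions: C->R, S->C.
Unit pairs (A ⇒* B via units): (C,R), (S,C), (S,R).
S: inherits non-unit rules of {C, R, S} → RbC | SbC | bRd | bb | d | db.
C: inherits non-unit rules of {C, R} → SbC | bRd | bb | d.
R: inherits non-unit rules of {R} → bRd | d.

S -> d | bb | db | RbC | SbC | bRd; C -> d | bb | SbC | bRd; R -> d | bRd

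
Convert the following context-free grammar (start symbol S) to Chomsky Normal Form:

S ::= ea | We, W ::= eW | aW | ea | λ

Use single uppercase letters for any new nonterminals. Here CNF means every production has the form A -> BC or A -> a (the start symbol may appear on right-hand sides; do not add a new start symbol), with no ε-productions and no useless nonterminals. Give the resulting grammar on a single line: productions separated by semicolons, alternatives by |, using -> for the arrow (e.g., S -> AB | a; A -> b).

S -> e | AB | WA; A -> e; B -> a; W -> a | e | AB | AW | BW

Nullable: {W}; after ε-elimination: S -> e | We | ea; W -> a | e | aW | eW | ea.
No unit productions to eliminate.
TERM: introduce B -> a, A -> e and substitute in every rule of length ≥2.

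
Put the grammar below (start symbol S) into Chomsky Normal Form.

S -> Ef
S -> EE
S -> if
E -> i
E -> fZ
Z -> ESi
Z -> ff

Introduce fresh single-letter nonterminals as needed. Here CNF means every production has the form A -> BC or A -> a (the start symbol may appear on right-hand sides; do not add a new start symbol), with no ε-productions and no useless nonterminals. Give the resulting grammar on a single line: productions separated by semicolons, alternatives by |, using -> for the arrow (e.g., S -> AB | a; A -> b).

No ε-productions.
No unit productions to eliminate.
TERM: introduce A -> f, B -> i and substitute in every rule of length ≥2.
BIN: Z -> ESB becomes Z -> EC, C -> SB.

S -> BA | EA | EE; A -> f; B -> i; C -> SB; E -> i | AZ; Z -> AA | EC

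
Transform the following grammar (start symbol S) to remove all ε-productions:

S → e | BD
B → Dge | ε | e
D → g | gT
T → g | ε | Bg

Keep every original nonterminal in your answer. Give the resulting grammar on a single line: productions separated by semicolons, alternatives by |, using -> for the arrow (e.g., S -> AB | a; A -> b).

Nullable set: {B, T}.
S -> BD: B nullable, giving BD | D.
Drop B -> ε.
D -> gT: T nullable, giving g | gT.
Drop T -> ε.
T -> Bg: B nullable, giving Bg | g.
Unchanged (no nullable symbols): S -> e; B -> Dge; B -> e; D -> g; T -> g.

S -> D | e | BD; B -> e | Dge; D -> g | gT; T -> g | Bg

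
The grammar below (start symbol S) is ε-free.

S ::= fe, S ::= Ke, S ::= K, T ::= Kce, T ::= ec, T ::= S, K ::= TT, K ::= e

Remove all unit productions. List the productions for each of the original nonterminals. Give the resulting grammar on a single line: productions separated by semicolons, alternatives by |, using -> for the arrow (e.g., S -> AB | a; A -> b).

Unit productions: S->K, T->S.
Unit pairs (A ⇒* B via units): (S,K), (T,K), (T,S).
S: inherits non-unit rules of {K, S} → Ke | TT | e | fe.
K: inherits non-unit rules of {K} → TT | e.
T: inherits non-unit rules of {K, S, T} → Kce | Ke | TT | e | ec | fe.

S -> e | Ke | TT | fe; K -> e | TT; T -> e | Ke | TT | ec | fe | Kce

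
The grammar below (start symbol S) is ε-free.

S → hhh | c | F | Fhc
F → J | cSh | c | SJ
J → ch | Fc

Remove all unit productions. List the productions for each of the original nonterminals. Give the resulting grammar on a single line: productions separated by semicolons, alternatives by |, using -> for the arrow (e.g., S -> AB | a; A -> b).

S -> c | Fc | SJ | ch | Fhc | cSh | hhh; F -> c | Fc | SJ | ch | cSh; J -> Fc | ch

Unit productions: F->J, S->F.
Unit pairs (A ⇒* B via units): (F,J), (S,F), (S,J).
S: inherits non-unit rules of {F, J, S} → Fc | Fhc | SJ | c | cSh | ch | hhh.
F: inherits non-unit rules of {F, J} → Fc | SJ | c | cSh | ch.
J: inherits non-unit rules of {J} → Fc | ch.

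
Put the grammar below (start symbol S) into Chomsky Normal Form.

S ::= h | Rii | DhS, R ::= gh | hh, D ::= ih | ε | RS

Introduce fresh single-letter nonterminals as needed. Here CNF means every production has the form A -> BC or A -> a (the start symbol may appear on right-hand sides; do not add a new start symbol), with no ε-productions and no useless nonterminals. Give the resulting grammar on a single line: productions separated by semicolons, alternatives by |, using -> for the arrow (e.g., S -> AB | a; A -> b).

Nullable: {D}; after ε-elimination: S -> h | hS | DhS | Rii; D -> RS | ih; R -> gh | hh.
No unit productions to eliminate.
TERM: introduce C -> g, B -> h, A -> i and substitute in every rule of length ≥2.
BIN: S -> DBS becomes S -> DE, E -> BS; S -> RAA becomes S -> RF, F -> AA.

S -> h | BS | DE | RF; A -> i; B -> h; C -> g; D -> AB | RS; E -> BS; F -> AA; R -> BB | CB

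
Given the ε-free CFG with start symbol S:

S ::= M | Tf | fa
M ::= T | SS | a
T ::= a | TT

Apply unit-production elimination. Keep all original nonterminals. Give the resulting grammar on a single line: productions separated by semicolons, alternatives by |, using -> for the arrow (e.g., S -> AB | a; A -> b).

S -> a | SS | TT | Tf | fa; M -> a | SS | TT; T -> a | TT

Unit productions: M->T, S->M.
Unit pairs (A ⇒* B via units): (M,T), (S,M), (S,T).
S: inherits non-unit rules of {M, S, T} → SS | TT | Tf | a | fa.
M: inherits non-unit rules of {M, T} → SS | TT | a.
T: inherits non-unit rules of {T} → TT | a.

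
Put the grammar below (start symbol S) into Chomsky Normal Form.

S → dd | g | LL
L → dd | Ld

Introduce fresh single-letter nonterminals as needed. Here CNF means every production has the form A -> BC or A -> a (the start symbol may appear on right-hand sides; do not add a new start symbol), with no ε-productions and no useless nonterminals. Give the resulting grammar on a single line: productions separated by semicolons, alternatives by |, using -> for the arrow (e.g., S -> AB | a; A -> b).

S -> g | AA | LL; A -> d; L -> AA | LA

No ε-productions.
No unit productions to eliminate.
TERM: introduce A -> d and substitute in every rule of length ≥2.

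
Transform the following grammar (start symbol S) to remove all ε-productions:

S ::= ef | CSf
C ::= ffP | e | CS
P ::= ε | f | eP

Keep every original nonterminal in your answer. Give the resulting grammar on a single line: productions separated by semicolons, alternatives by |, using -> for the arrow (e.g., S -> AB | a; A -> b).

S -> ef | CSf; C -> e | CS | ff | ffP; P -> e | f | eP

Nullable set: {P}.
C -> ffP: P nullable, giving ff | ffP.
Drop P -> ε.
P -> eP: P nullable, giving e | eP.
Unchanged (no nullable symbols): S -> CSf; S -> ef; C -> CS; C -> e; P -> f.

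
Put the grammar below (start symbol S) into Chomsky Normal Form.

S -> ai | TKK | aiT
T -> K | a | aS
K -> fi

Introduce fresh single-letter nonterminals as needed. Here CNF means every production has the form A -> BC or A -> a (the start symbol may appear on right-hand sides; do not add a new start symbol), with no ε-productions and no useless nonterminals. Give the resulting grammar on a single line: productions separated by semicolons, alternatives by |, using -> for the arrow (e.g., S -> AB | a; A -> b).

S -> CB | CD | TE; A -> f; B -> i; C -> a; D -> BT; E -> KK; K -> AB; T -> a | AB | CS

No ε-productions.
After unit-elimination: S -> ai | TKK | aiT; K -> fi; T -> a | aS | fi.
TERM: introduce C -> a, A -> f, B -> i and substitute in every rule of length ≥2.
BIN: S -> CBT becomes S -> CD, D -> BT; S -> TKK becomes S -> TE, E -> KK.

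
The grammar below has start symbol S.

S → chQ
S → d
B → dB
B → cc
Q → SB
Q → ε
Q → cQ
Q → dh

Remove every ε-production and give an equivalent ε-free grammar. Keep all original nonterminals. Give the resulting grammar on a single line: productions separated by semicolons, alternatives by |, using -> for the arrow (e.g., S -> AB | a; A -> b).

S -> d | ch | chQ; B -> cc | dB; Q -> c | SB | cQ | dh

Nullable set: {Q}.
S -> chQ: Q nullable, giving ch | chQ.
Drop Q -> ε.
Q -> cQ: Q nullable, giving c | cQ.
Unchanged (no nullable symbols): S -> d; B -> cc; B -> dB; Q -> SB; Q -> dh.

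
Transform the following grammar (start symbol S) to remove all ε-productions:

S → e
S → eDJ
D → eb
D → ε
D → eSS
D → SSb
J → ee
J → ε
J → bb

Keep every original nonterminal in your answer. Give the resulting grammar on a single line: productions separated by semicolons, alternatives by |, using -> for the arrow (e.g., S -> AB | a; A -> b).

S -> e | eD | eJ | eDJ; D -> eb | SSb | eSS; J -> bb | ee

Nullable set: {D, J}.
S -> eDJ: D, J nullable, giving e | eD | eDJ | eJ.
Drop D -> ε.
Drop J -> ε.
Unchanged (no nullable symbols): S -> e; D -> SSb; D -> eSS; D -> eb; J -> bb; J -> ee.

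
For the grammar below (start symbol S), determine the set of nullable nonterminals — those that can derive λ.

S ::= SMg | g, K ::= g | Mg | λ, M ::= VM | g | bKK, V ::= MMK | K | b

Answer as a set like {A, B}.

Directly nullable (have an ε-rule): {K}.
V is nullable via V -> K (every symbol on the right is already known nullable).
Not nullable: M, S — each has a terminal in every rule's right-hand side or depends on a non-nullable symbol.

{K, V}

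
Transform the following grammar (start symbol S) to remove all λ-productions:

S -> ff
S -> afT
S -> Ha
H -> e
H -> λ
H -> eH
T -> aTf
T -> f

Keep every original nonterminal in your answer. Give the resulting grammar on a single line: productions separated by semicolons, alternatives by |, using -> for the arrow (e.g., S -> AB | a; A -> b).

Nullable set: {H}.
S -> Ha: H nullable, giving Ha | a.
Drop H -> λ.
H -> eH: H nullable, giving e | eH.
Unchanged (no nullable symbols): S -> afT; S -> ff; H -> e; T -> aTf; T -> f.

S -> a | Ha | ff | afT; H -> e | eH; T -> f | aTf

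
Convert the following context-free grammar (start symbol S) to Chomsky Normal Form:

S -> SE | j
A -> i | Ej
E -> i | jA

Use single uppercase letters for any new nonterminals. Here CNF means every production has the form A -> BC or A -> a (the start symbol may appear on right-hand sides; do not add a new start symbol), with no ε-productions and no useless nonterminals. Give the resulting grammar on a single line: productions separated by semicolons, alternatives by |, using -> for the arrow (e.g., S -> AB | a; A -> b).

No ε-productions.
No unit productions to eliminate.
TERM: introduce B -> j and substitute in every rule of length ≥2.

S -> j | SE; A -> i | EB; B -> j; E -> i | BA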